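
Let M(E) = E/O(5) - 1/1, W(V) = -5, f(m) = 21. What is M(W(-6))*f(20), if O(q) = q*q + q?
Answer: -49/2 ≈ -24.500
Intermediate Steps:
O(q) = q + q² (O(q) = q² + q = q + q²)
M(E) = -1 + E/30 (M(E) = E/((5*(1 + 5))) - 1/1 = E/((5*6)) - 1*1 = E/30 - 1 = -1 + E/30)
M(W(-6))*f(20) = (-1 + (1/30)*(-5))*21 = (-1 - ⅙)*21 = -7/6*21 = -49/2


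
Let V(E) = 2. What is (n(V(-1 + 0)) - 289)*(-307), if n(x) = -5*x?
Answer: 91793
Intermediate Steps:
(n(V(-1 + 0)) - 289)*(-307) = (-5*2 - 289)*(-307) = (-10 - 289)*(-307) = -299*(-307) = 91793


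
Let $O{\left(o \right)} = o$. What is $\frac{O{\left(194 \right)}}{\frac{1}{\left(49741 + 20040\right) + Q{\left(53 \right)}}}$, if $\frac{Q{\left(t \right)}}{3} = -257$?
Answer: $13387940$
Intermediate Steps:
$Q{\left(t \right)} = -771$ ($Q{\left(t \right)} = 3 \left(-257\right) = -771$)
$\frac{O{\left(194 \right)}}{\frac{1}{\left(49741 + 20040\right) + Q{\left(53 \right)}}} = \frac{194}{\frac{1}{\left(49741 + 20040\right) - 771}} = \frac{194}{\frac{1}{69781 - 771}} = \frac{194}{\frac{1}{69010}} = 194 \frac{1}{\frac{1}{69010}} = 194 \cdot 69010 = 13387940$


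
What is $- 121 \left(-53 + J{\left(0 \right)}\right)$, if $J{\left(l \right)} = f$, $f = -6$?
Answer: $7139$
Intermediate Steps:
$J{\left(l \right)} = -6$
$- 121 \left(-53 + J{\left(0 \right)}\right) = - 121 \left(-53 - 6\right) = \left(-121\right) \left(-59\right) = 7139$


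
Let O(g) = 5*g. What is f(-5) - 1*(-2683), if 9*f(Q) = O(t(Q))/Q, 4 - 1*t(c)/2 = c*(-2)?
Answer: 8053/3 ≈ 2684.3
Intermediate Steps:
t(c) = 8 + 4*c (t(c) = 8 - 2*c*(-2) = 8 - (-4)*c = 8 + 4*c)
f(Q) = (40 + 20*Q)/(9*Q) (f(Q) = ((5*(8 + 4*Q))/Q)/9 = ((40 + 20*Q)/Q)/9 = (40 + 20*Q)/(9*Q))
f(-5) - 1*(-2683) = (20/9)*(2 - 5)/(-5) - 1*(-2683) = (20/9)*(-⅕)*(-3) + 2683 = 4/3 + 2683 = 8053/3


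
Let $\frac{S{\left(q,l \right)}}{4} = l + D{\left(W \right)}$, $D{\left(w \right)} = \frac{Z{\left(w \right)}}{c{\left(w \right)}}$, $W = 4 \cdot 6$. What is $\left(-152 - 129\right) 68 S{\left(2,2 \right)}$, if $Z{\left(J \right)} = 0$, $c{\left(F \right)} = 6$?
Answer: $-152864$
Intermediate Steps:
$W = 24$
$D{\left(w \right)} = 0$ ($D{\left(w \right)} = \frac{0}{6} = 0 \cdot \frac{1}{6} = 0$)
$S{\left(q,l \right)} = 4 l$ ($S{\left(q,l \right)} = 4 \left(l + 0\right) = 4 l$)
$\left(-152 - 129\right) 68 S{\left(2,2 \right)} = \left(-152 - 129\right) 68 \cdot 4 \cdot 2 = \left(-281\right) 68 \cdot 8 = \left(-19108\right) 8 = -152864$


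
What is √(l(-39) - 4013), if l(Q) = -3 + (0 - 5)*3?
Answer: I*√4031 ≈ 63.49*I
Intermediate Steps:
l(Q) = -18 (l(Q) = -3 - 5*3 = -3 - 15 = -18)
√(l(-39) - 4013) = √(-18 - 4013) = √(-4031) = I*√4031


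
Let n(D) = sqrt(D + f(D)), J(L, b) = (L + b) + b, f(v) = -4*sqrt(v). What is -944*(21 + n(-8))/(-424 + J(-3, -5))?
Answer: 19824/437 + 1888*sqrt(-2 - 2*I*sqrt(2))/437 ≈ 49.06 - 7.1411*I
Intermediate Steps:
J(L, b) = L + 2*b
n(D) = sqrt(D - 4*sqrt(D))
-944*(21 + n(-8))/(-424 + J(-3, -5)) = -944*(21 + sqrt(-8 - 8*I*sqrt(2)))/(-424 + (-3 + 2*(-5))) = -944*(21 + sqrt(-8 - 8*I*sqrt(2)))/(-424 + (-3 - 10)) = -944*(21 + sqrt(-8 - 8*I*sqrt(2)))/(-424 - 13) = -944*(21 + sqrt(-8 - 8*I*sqrt(2)))/(-437) = -944*(21 + sqrt(-8 - 8*I*sqrt(2)))*(-1)/437 = -944*(-21/437 - sqrt(-8 - 8*I*sqrt(2))/437) = 19824/437 + 944*sqrt(-8 - 8*I*sqrt(2))/437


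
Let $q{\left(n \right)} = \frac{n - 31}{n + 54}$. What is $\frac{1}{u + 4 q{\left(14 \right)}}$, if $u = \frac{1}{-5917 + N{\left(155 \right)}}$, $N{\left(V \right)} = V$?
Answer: $- \frac{5762}{5763} \approx -0.99983$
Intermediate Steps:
$q{\left(n \right)} = \frac{-31 + n}{54 + n}$
$u = - \frac{1}{5762}$ ($u = \frac{1}{-5917 + 155} = \frac{1}{-5762} = - \frac{1}{5762} \approx -0.00017355$)
$\frac{1}{u + 4 q{\left(14 \right)}} = \frac{1}{- \frac{1}{5762} + 4 \frac{-31 + 14}{54 + 14}} = \frac{1}{- \frac{1}{5762} + 4 \cdot \frac{1}{68} \left(-17\right)} = \frac{1}{- \frac{1}{5762} + 4 \left(- \frac{1}{4}\right)} = \frac{1}{- \frac{1}{5762} - 1} = \frac{1}{- \frac{5763}{5762}} = - \frac{5762}{5763}$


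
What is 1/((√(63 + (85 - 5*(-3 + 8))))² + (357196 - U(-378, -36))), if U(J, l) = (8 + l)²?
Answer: 1/356535 ≈ 2.8048e-6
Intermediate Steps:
1/((√(63 + (85 - 5*(-3 + 8))))² + (357196 - U(-378, -36))) = 1/((√(63 + (85 - 5*(-3 + 8))))² + (357196 - (8 - 36)²)) = 1/((√(63 + (85 - 5*5)))² + (357196 - 1*(-28)²)) = 1/((√(63 + (85 - 25)))² + (357196 - 1*784)) = 1/((√(63 + 60))² + (357196 - 784)) = 1/((√123)² + 356412) = 1/(123 + 356412) = 1/356535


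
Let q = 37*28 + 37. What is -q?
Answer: -1073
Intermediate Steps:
q = 1073 (q = 1036 + 37 = 1073)
-q = -1*1073 = -1073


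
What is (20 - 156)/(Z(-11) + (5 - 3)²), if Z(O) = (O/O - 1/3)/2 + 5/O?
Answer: -561/16 ≈ -35.063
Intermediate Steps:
Z(O) = ⅓ + 5/O (Z(O) = (1 - 1*⅓)*(½) + 5/O = (1 - ⅓)*(½) + 5/O = (⅔)*(½) + 5/O = ⅓ + 5/O)
(20 - 156)/(Z(-11) + (5 - 3)²) = (20 - 156)/((⅓)*(15 - 11)/(-11) + (5 - 3)²) = -136/((⅓)*(-1/11)*4 + 2²) = -136/(-4/33 + 4) = -136/128/33 = -136*33/128 = -561/16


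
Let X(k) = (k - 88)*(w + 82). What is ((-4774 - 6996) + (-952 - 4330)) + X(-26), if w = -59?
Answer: -19674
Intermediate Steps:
X(k) = -2024 + 23*k (X(k) = (k - 88)*(-59 + 82) = (-88 + k)*23 = -2024 + 23*k)
((-4774 - 6996) + (-952 - 4330)) + X(-26) = ((-4774 - 6996) + (-952 - 4330)) + (-2024 + 23*(-26)) = (-11770 - 5282) + (-2024 - 598) = -17052 - 2622 = -19674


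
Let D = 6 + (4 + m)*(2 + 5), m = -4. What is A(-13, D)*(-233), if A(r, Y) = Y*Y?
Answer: -8388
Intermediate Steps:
D = 6 (D = 6 + (4 - 4)*(2 + 5) = 6 + 0*7 = 6 + 0 = 6)
A(r, Y) = Y²
A(-13, D)*(-233) = 6²*(-233) = 36*(-233) = -8388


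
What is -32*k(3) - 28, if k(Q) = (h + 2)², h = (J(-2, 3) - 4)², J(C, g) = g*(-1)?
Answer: -83260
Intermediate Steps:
J(C, g) = -g
h = 49 (h = (-1*3 - 4)² = (-3 - 4)² = (-7)² = 49)
k(Q) = 2601 (k(Q) = (49 + 2)² = 51² = 2601)
-32*k(3) - 28 = -32*2601 - 28 = -83232 - 28 = -83260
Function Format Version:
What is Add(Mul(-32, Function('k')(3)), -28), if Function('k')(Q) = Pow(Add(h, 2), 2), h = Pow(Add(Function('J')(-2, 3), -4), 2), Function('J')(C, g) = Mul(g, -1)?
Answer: -83260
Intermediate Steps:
Function('J')(C, g) = Mul(-1, g)
h = 49 (h = Pow(Add(Mul(-1, 3), -4), 2) = Pow(Add(-3, -4), 2) = Pow(-7, 2) = 49)
Function('k')(Q) = 2601 (Function('k')(Q) = Pow(Add(49, 2), 2) = Pow(51, 2) = 2601)
Add(Mul(-32, Function('k')(3)), -28) = Add(Mul(-32, 2601), -28) = Add(-83232, -28) = -83260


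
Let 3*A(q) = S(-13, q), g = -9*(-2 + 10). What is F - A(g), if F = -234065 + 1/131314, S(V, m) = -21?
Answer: -30735092211/131314 ≈ -2.3406e+5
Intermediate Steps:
g = -72 (g = -9*8 = -72)
A(q) = -7 (A(q) = (1/3)*(-21) = -7)
F = -30736011409/131314 (F = -234065 + 1/131314 = -30736011409/131314 ≈ -2.3407e+5)
F - A(g) = -30736011409/131314 - 1*(-7) = -30736011409/131314 + 7 = -30735092211/131314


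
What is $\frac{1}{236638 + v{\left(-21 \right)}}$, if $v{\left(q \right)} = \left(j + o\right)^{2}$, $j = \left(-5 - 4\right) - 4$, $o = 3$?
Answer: $\frac{1}{236738} \approx 4.2241 \cdot 10^{-6}$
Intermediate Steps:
$j = -13$ ($j = -9 - 4 = -13$)
$v{\left(q \right)} = 100$ ($v{\left(q \right)} = \left(-13 + 3\right)^{2} = \left(-10\right)^{2} = 100$)
$\frac{1}{236638 + v{\left(-21 \right)}} = \frac{1}{236638 + 100} = \frac{1}{236738}$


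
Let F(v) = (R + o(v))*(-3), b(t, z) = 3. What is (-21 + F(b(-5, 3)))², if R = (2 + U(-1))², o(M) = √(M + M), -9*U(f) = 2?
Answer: 716695/729 + 1646*√6/9 ≈ 1431.1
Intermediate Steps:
U(f) = -2/9 (U(f) = -⅑*2 = -2/9)
o(M) = √2*√M (o(M) = √(2*M) = √2*√M)
R = 256/81 (R = (2 - 2/9)² = (16/9)² = 256/81 ≈ 3.1605)
F(v) = -256/27 - 3*√2*√v (F(v) = (256/81 + √2*√v)*(-3) = -256/27 - 3*√2*√v)
(-21 + F(b(-5, 3)))² = (-21 + (-256/27 - 3*√2*√3))² = (-21 + (-256/27 - 3*√6))² = (-823/27 - 3*√6)²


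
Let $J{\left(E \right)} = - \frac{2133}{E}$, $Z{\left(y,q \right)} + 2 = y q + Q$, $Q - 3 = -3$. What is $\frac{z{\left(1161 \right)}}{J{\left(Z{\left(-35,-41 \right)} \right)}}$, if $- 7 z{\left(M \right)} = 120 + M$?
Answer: $\frac{87413}{711} \approx 122.94$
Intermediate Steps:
$Q = 0$ ($Q = 3 - 3 = 0$)
$z{\left(M \right)} = - \frac{120}{7} - \frac{M}{7}$ ($z{\left(M \right)} = - \frac{120 + M}{7} = - \frac{120}{7} - \frac{M}{7}$)
$Z{\left(y,q \right)} = -2 + q y$ ($Z{\left(y,q \right)} = -2 + \left(y q + 0\right) = -2 + \left(q y + 0\right) = -2 + q y$)
$\frac{z{\left(1161 \right)}}{J{\left(Z{\left(-35,-41 \right)} \right)}} = \frac{- \frac{120}{7} - \frac{1161}{7}}{\left(-2133\right) \frac{1}{-2 - -1435}} = \frac{- \frac{120}{7} - \frac{1161}{7}}{\left(-2133\right) \frac{1}{-2 + 1435}} = - \frac{183}{\left(-2133\right) \frac{1}{1433}} = - \frac{183}{- \frac{2133}{1433}} = \left(-183\right) \left(- \frac{1433}{2133}\right) = \frac{87413}{711}$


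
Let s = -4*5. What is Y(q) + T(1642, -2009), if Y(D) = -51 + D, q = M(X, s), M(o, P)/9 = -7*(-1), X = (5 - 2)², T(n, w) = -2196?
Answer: -2184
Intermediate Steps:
s = -20
X = 9 (X = 3² = 9)
M(o, P) = 63 (M(o, P) = 9*(-7*(-1)) = 9*7 = 63)
q = 63
Y(q) + T(1642, -2009) = (-51 + 63) - 2196 = 12 - 2196 = -2184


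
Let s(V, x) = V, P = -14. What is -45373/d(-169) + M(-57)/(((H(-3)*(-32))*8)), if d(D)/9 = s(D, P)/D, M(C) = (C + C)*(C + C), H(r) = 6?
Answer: -5817491/1152 ≈ -5049.9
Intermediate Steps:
M(C) = 4*C² (M(C) = (2*C)*(2*C) = 4*C²)
d(D) = 9 (d(D) = 9*(D/D) = 9*1 = 9)
-45373/d(-169) + M(-57)/(((H(-3)*(-32))*8)) = -45373/9 + (4*(-57)²)/(((6*(-32))*8)) = -45373*⅑ + (4*3249)/((-192*8)) = -45373/9 + 12996/(-1536) = -45373/9 + 12996*(-1/1536) = -45373/9 - 1083/128 = -5817491/1152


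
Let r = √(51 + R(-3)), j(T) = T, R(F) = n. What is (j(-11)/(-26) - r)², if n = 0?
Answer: 34597/676 - 11*√51/13 ≈ 45.136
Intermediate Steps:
R(F) = 0
r = √51 (r = √(51 + 0) = √51 ≈ 7.1414)
(j(-11)/(-26) - r)² = (-11/(-26) - √51)² = (-11*(-1/26) - √51)² = (11/26 - √51)²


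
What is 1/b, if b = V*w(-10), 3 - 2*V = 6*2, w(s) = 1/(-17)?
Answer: 34/9 ≈ 3.7778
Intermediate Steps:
w(s) = -1/17
V = -9/2 (V = 3/2 - 3*2 = 3/2 - ½*12 = 3/2 - 6 = -9/2 ≈ -4.5000)
b = 9/34 (b = -9/2*(-1/17) = 9/34 ≈ 0.26471)
1/b = 1/(9/34) = 34/9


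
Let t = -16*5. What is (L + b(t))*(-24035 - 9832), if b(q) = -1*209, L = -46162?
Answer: 1570446657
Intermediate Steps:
t = -80
b(q) = -209
(L + b(t))*(-24035 - 9832) = (-46162 - 209)*(-24035 - 9832) = -46371*(-33867) = 1570446657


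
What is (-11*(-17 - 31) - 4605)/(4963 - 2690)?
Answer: -4077/2273 ≈ -1.7937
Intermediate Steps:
(-11*(-17 - 31) - 4605)/(4963 - 2690) = (-11*(-48) - 4605)/2273 = (528 - 4605)*(1/2273) = -4077*1/2273 = -4077/2273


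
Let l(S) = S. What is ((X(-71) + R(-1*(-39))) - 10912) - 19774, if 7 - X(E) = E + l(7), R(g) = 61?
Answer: -30554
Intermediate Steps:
X(E) = -E (X(E) = 7 - (E + 7) = 7 - (7 + E) = 7 + (-7 - E) = -E)
((X(-71) + R(-1*(-39))) - 10912) - 19774 = ((-1*(-71) + 61) - 10912) - 19774 = ((71 + 61) - 10912) - 19774 = (132 - 10912) - 19774 = -10780 - 19774 = -30554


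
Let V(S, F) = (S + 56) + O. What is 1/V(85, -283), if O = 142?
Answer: 1/283 ≈ 0.0035336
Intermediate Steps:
V(S, F) = 198 + S (V(S, F) = (S + 56) + 142 = (56 + S) + 142 = 198 + S)
1/V(85, -283) = 1/(198 + 85) = 1/283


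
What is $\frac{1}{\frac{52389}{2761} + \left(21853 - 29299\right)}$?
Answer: $- \frac{2761}{20506017} \approx -0.00013464$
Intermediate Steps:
$\frac{1}{\frac{52389}{2761} + \left(21853 - 29299\right)} = \frac{1}{52389 \cdot \frac{1}{2761} + \left(21853 - 29299\right)} = \frac{1}{\frac{52389}{2761} - 7446} = \frac{1}{- \frac{20506017}{2761}} = - \frac{2761}{20506017}$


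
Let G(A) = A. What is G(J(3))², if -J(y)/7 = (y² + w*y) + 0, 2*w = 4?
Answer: 11025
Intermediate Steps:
w = 2 (w = (½)*4 = 2)
J(y) = -14*y - 7*y² (J(y) = -7*((y² + 2*y) + 0) = -7*(y² + 2*y) = -14*y - 7*y²)
G(J(3))² = (-7*3*(2 + 3))² = (-7*3*5)² = (-105)² = 11025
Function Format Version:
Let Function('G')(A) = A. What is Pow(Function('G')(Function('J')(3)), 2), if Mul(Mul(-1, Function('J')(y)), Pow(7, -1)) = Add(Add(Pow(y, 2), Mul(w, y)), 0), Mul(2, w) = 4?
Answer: 11025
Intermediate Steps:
w = 2 (w = Mul(Rational(1, 2), 4) = 2)
Function('J')(y) = Add(Mul(-14, y), Mul(-7, Pow(y, 2))) (Function('J')(y) = Mul(-7, Add(Add(Pow(y, 2), Mul(2, y)), 0)) = Mul(-7, Add(Pow(y, 2), Mul(2, y))) = Add(Mul(-14, y), Mul(-7, Pow(y, 2))))
Pow(Function('G')(Function('J')(3)), 2) = Pow(Mul(-7, 3, Add(2, 3)), 2) = Pow(Mul(-7, 3, 5), 2) = Pow(-105, 2) = 11025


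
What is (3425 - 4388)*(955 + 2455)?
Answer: -3283830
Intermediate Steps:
(3425 - 4388)*(955 + 2455) = -963*3410 = -3283830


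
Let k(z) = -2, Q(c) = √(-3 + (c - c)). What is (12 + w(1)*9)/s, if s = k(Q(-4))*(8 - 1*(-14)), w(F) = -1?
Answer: -3/44 ≈ -0.068182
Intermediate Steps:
Q(c) = I*√3 (Q(c) = √(-3 + 0) = √(-3) = I*√3)
s = -44 (s = -2*(8 - 1*(-14)) = -2*(8 + 14) = -2*22 = -44)
(12 + w(1)*9)/s = (12 - 1*9)/(-44) = (12 - 9)*(-1/44) = 3*(-1/44) = -3/44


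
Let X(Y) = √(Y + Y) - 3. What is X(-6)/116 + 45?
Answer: 5217/116 + I*√3/58 ≈ 44.974 + 0.029863*I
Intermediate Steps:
X(Y) = -3 + √2*√Y (X(Y) = √(2*Y) - 3 = √2*√Y - 3 = -3 + √2*√Y)
X(-6)/116 + 45 = (-3 + √2*√(-6))/116 + 45 = (-3 + √2*(I*√6))/116 + 45 = (-3 + 2*I*√3)/116 + 45 = (-3/116 + I*√3/58) + 45 = 5217/116 + I*√3/58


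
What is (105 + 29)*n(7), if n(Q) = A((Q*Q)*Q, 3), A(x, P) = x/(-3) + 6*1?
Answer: -43550/3 ≈ -14517.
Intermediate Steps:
A(x, P) = 6 - x/3 (A(x, P) = x*(-⅓) + 6 = -x/3 + 6 = 6 - x/3)
n(Q) = 6 - Q³/3 (n(Q) = 6 - Q*Q*Q/3 = 6 - Q²*Q/3 = 6 - Q³/3)
(105 + 29)*n(7) = (105 + 29)*(6 - ⅓*7³) = 134*(6 - ⅓*343) = 134*(6 - 343/3) = 134*(-325/3) = -43550/3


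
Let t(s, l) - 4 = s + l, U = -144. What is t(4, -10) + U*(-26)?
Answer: 3742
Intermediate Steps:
t(s, l) = 4 + l + s (t(s, l) = 4 + (s + l) = 4 + (l + s) = 4 + l + s)
t(4, -10) + U*(-26) = (4 - 10 + 4) - 144*(-26) = -2 + 3744 = 3742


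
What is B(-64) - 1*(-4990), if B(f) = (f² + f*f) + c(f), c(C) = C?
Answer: 13118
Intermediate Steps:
B(f) = f + 2*f² (B(f) = (f² + f*f) + f = (f² + f²) + f = 2*f² + f = f + 2*f²)
B(-64) - 1*(-4990) = -64*(1 + 2*(-64)) - 1*(-4990) = -64*(1 - 128) + 4990 = -64*(-127) + 4990 = 8128 + 4990 = 13118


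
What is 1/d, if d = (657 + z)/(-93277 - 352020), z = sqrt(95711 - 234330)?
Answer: -292560129/570268 + 445297*I*sqrt(138619)/570268 ≈ -513.02 + 290.72*I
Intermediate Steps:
z = I*sqrt(138619) (z = sqrt(-138619) = I*sqrt(138619) ≈ 372.32*I)
d = -657/445297 - I*sqrt(138619)/445297 (d = (657 + I*sqrt(138619))/(-93277 - 352020) = (657 + I*sqrt(138619))/(-445297) = (657 + I*sqrt(138619))*(-1/445297) = -657/445297 - I*sqrt(138619)/445297 ≈ -0.0014754 - 0.00083611*I)
1/d = 1/(-657/445297 - I*sqrt(138619)/445297)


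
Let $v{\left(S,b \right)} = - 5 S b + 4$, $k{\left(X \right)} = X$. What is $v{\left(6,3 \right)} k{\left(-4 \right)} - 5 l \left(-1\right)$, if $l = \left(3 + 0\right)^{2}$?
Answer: $15480$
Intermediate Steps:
$l = 9$ ($l = 3^{2} = 9$)
$v{\left(S,b \right)} = 4 - 5 S b$ ($v{\left(S,b \right)} = - 5 S b + 4 = 4 - 5 S b$)
$v{\left(6,3 \right)} k{\left(-4 \right)} - 5 l \left(-1\right) = \left(4 - 30 \cdot 3\right) \left(-4\right) \left(-5\right) 9 \left(-1\right) = \left(4 - 90\right) \left(-4\right) \left(\left(-45\right) \left(-1\right)\right) = \left(-86\right) \left(-4\right) 45 = 344 \cdot 45 = 15480$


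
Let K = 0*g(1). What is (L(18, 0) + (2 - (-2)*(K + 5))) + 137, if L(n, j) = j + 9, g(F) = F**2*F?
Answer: 158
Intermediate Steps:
g(F) = F**3
L(n, j) = 9 + j
K = 0 (K = 0*1**3 = 0*1 = 0)
(L(18, 0) + (2 - (-2)*(K + 5))) + 137 = ((9 + 0) + (2 - (-2)*(0 + 5))) + 137 = (9 + (2 - (-2)*5)) + 137 = (9 + (2 - 1*(-10))) + 137 = (9 + (2 + 10)) + 137 = (9 + 12) + 137 = 21 + 137 = 158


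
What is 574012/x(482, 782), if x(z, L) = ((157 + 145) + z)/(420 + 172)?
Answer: 21238444/49 ≈ 4.3344e+5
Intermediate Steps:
x(z, L) = 151/296 + z/592 (x(z, L) = (302 + z)/592 = (302 + z)*(1/592) = 151/296 + z/592)
574012/x(482, 782) = 574012/(151/296 + (1/592)*482) = 574012/(151/296 + 241/296) = 574012/(49/37) = 574012*(37/49) = 21238444/49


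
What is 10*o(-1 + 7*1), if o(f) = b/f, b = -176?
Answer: -880/3 ≈ -293.33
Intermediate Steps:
o(f) = -176/f
10*o(-1 + 7*1) = 10*(-176/(-1 + 7*1)) = 10*(-176/(-1 + 7)) = 10*(-176/6) = 10*(-176*⅙) = 10*(-88/3) = -880/3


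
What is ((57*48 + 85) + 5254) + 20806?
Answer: 28881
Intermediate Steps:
((57*48 + 85) + 5254) + 20806 = ((2736 + 85) + 5254) + 20806 = (2821 + 5254) + 20806 = 8075 + 20806 = 28881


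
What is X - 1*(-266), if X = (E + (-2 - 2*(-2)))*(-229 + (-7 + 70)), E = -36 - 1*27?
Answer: 10392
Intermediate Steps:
E = -63 (E = -36 - 27 = -63)
X = 10126 (X = (-63 + (-2 - 2*(-2)))*(-229 + (-7 + 70)) = (-63 + (-2 + 4))*(-229 + 63) = (-63 + 2)*(-166) = -61*(-166) = 10126)
X - 1*(-266) = 10126 - 1*(-266) = 10126 + 266 = 10392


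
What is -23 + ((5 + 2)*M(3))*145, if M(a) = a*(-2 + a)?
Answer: 3022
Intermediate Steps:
-23 + ((5 + 2)*M(3))*145 = -23 + ((5 + 2)*(3*(-2 + 3)))*145 = -23 + (7*(3*1))*145 = -23 + (7*3)*145 = -23 + 21*145 = -23 + 3045 = 3022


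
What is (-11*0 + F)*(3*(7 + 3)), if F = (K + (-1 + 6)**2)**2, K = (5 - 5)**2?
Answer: 18750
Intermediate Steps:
K = 0 (K = 0**2 = 0)
F = 625 (F = (0 + (-1 + 6)**2)**2 = (0 + 5**2)**2 = (0 + 25)**2 = 25**2 = 625)
(-11*0 + F)*(3*(7 + 3)) = (-11*0 + 625)*(3*(7 + 3)) = (0 + 625)*(3*10) = 625*30 = 18750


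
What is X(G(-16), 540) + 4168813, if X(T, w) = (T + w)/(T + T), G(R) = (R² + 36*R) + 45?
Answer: 458569377/110 ≈ 4.1688e+6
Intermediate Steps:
G(R) = 45 + R² + 36*R
X(T, w) = (T + w)/(2*T) (X(T, w) = (T + w)/((2*T)) = (T + w)*(1/(2*T)) = (T + w)/(2*T))
X(G(-16), 540) + 4168813 = ((45 + (-16)² + 36*(-16)) + 540)/(2*(45 + (-16)² + 36*(-16))) + 4168813 = ((45 + 256 - 576) + 540)/(2*(45 + 256 - 576)) + 4168813 = (½)*(-275 + 540)/(-275) + 4168813 = (½)*(-1/275)*265 + 4168813 = -53/110 + 4168813 = 458569377/110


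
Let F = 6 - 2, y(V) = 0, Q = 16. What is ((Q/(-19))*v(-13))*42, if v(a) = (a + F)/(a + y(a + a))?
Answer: -6048/247 ≈ -24.486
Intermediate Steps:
F = 4
v(a) = (4 + a)/a (v(a) = (a + 4)/(a + 0) = (4 + a)/a)
((Q/(-19))*v(-13))*42 = ((16/(-19))*((4 - 13)/(-13)))*42 = ((16*(-1/19))*(-1/13*(-9)))*42 = -16/19*9/13*42 = -144/247*42 = -6048/247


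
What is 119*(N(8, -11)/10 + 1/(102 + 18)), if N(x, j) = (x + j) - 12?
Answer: -21301/120 ≈ -177.51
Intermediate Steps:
N(x, j) = -12 + j + x (N(x, j) = (j + x) - 12 = -12 + j + x)
119*(N(8, -11)/10 + 1/(102 + 18)) = 119*((-12 - 11 + 8)/10 + 1/(102 + 18)) = 119*(-15*1/10 + 1/120) = 119*(-3/2 + 1/120) = 119*(-179/120) = -21301/120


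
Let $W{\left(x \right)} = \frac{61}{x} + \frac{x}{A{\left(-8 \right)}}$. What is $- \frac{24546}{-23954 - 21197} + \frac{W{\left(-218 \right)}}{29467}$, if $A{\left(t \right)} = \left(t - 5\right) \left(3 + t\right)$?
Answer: $\frac{10246793455101}{18852682205890} \approx 0.54352$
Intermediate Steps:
$A{\left(t \right)} = \left(-5 + t\right) \left(3 + t\right)$
$W{\left(x \right)} = \frac{61}{x} + \frac{x}{65}$ ($W{\left(x \right)} = \frac{61}{x} + \frac{x}{-15 + \left(-8\right)^{2} - -16} = \frac{61}{x} + \frac{x}{-15 + 64 + 16} = \frac{61}{x} + \frac{x}{65}$)
$- \frac{24546}{-23954 - 21197} + \frac{W{\left(-218 \right)}}{29467} = - \frac{24546}{-23954 - 21197} + \frac{\frac{61}{-218} + \frac{1}{65} \left(-218\right)}{29467} = - \frac{24546}{-23954 - 21197} + \left(61 \left(- \frac{1}{218}\right) - \frac{218}{65}\right) \frac{1}{29467} = - \frac{24546}{-45151} + \left(- \frac{61}{218} - \frac{218}{65}\right) \frac{1}{29467} = \left(-24546\right) \left(- \frac{1}{45151}\right) - \frac{51489}{417547390} = \frac{24546}{45151} - \frac{51489}{417547390} = \frac{10246793455101}{18852682205890}$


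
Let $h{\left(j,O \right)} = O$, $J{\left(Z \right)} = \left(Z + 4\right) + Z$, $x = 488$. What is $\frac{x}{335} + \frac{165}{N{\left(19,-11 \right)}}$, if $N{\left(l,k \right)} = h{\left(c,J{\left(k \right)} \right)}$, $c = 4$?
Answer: $- \frac{15497}{2010} \approx -7.71$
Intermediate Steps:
$J{\left(Z \right)} = 4 + 2 Z$ ($J{\left(Z \right)} = \left(4 + Z\right) + Z = 4 + 2 Z$)
$N{\left(l,k \right)} = 4 + 2 k$
$\frac{x}{335} + \frac{165}{N{\left(19,-11 \right)}} = \frac{488}{335} + \frac{165}{4 + 2 \left(-11\right)} = 488 \cdot \frac{1}{335} + \frac{165}{4 - 22} = \frac{488}{335} + \frac{165}{-18} = \frac{488}{335} + 165 \left(- \frac{1}{18}\right) = \frac{488}{335} - \frac{55}{6} = - \frac{15497}{2010}$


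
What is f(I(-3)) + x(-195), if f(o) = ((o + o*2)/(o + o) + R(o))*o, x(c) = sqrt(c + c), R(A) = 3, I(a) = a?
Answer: -27/2 + I*sqrt(390) ≈ -13.5 + 19.748*I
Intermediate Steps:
x(c) = sqrt(2)*sqrt(c) (x(c) = sqrt(2*c) = sqrt(2)*sqrt(c))
f(o) = 9*o/2 (f(o) = ((o + o*2)/(o + o) + 3)*o = ((o + 2*o)/((2*o)) + 3)*o = ((3*o)*(1/(2*o)) + 3)*o = (3/2 + 3)*o = 9*o/2)
f(I(-3)) + x(-195) = (9/2)*(-3) + sqrt(2)*sqrt(-195) = -27/2 + sqrt(2)*(I*sqrt(195)) = -27/2 + I*sqrt(390)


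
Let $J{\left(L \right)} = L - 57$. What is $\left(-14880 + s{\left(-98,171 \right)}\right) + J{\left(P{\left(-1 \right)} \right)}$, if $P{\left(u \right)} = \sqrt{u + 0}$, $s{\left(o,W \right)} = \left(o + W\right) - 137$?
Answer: $-15001 + i \approx -15001.0 + 1.0 i$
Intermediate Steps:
$s{\left(o,W \right)} = -137 + W + o$ ($s{\left(o,W \right)} = \left(W + o\right) - 137 = -137 + W + o$)
$P{\left(u \right)} = \sqrt{u}$
$J{\left(L \right)} = -57 + L$ ($J{\left(L \right)} = L - 57 = -57 + L$)
$\left(-14880 + s{\left(-98,171 \right)}\right) + J{\left(P{\left(-1 \right)} \right)} = \left(-14880 - 64\right) - \left(57 - \sqrt{-1}\right) = \left(-14880 - 64\right) - \left(57 - i\right) = -14944 - \left(57 - i\right) = -15001 + i$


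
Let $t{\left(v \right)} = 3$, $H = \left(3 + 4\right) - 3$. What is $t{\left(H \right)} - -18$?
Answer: $21$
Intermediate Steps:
$H = 4$ ($H = 7 - 3 = 4$)
$t{\left(H \right)} - -18 = 3 - -18 = 3 + 18 = 21$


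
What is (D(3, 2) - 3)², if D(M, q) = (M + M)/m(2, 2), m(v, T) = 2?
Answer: 0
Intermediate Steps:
D(M, q) = M (D(M, q) = (M + M)/2 = (2*M)*(½) = M)
(D(3, 2) - 3)² = (3 - 3)² = 0² = 0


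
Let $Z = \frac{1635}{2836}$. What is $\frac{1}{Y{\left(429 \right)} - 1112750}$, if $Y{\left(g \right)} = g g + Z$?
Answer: $- \frac{2836}{2633817089} \approx -1.0768 \cdot 10^{-6}$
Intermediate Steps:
$Z = \frac{1635}{2836}$ ($Z = 1635 \cdot \frac{1}{2836} = \frac{1635}{2836} \approx 0.57652$)
$Y{\left(g \right)} = \frac{1635}{2836} + g^{2}$ ($Y{\left(g \right)} = g g + \frac{1635}{2836} = g^{2} + \frac{1635}{2836} = \frac{1635}{2836} + g^{2}$)
$\frac{1}{Y{\left(429 \right)} - 1112750} = \frac{1}{\left(\frac{1635}{2836} + 429^{2}\right) - 1112750} = \frac{1}{\left(\frac{1635}{2836} + 184041\right) - 1112750} = \frac{1}{\frac{521941911}{2836} - 1112750} = \frac{1}{- \frac{2633817089}{2836}} = - \frac{2836}{2633817089}$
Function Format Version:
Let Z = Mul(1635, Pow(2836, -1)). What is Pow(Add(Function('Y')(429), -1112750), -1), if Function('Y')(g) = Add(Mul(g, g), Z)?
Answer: Rational(-2836, 2633817089) ≈ -1.0768e-6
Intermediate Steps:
Z = Rational(1635, 2836) (Z = Mul(1635, Rational(1, 2836)) = Rational(1635, 2836) ≈ 0.57652)
Function('Y')(g) = Add(Rational(1635, 2836), Pow(g, 2)) (Function('Y')(g) = Add(Mul(g, g), Rational(1635, 2836)) = Add(Pow(g, 2), Rational(1635, 2836)) = Add(Rational(1635, 2836), Pow(g, 2)))
Pow(Add(Function('Y')(429), -1112750), -1) = Pow(Add(Add(Rational(1635, 2836), Pow(429, 2)), -1112750), -1) = Pow(Add(Add(Rational(1635, 2836), 184041), -1112750), -1) = Pow(Add(Rational(521941911, 2836), -1112750), -1) = Pow(Rational(-2633817089, 2836), -1) = Rational(-2836, 2633817089)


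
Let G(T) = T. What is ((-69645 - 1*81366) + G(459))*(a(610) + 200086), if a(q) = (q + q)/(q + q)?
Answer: -30123498024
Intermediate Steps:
a(q) = 1 (a(q) = (2*q)/((2*q)) = (2*q)*(1/(2*q)) = 1)
((-69645 - 1*81366) + G(459))*(a(610) + 200086) = ((-69645 - 1*81366) + 459)*(1 + 200086) = ((-69645 - 81366) + 459)*200087 = (-151011 + 459)*200087 = -150552*200087 = -30123498024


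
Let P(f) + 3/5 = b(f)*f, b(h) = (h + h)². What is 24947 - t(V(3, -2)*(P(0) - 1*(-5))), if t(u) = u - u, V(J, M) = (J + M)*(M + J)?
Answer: 24947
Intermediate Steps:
b(h) = 4*h² (b(h) = (2*h)² = 4*h²)
V(J, M) = (J + M)² (V(J, M) = (J + M)*(J + M) = (J + M)²)
P(f) = -⅗ + 4*f³ (P(f) = -⅗ + (4*f²)*f = -⅗ + 4*f³)
t(u) = 0
24947 - t(V(3, -2)*(P(0) - 1*(-5))) = 24947 - 1*0 = 24947 + 0 = 24947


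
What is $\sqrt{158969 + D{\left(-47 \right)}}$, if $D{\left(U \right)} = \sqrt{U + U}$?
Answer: $\sqrt{158969 + i \sqrt{94}} \approx 398.71 + 0.012 i$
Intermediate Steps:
$D{\left(U \right)} = \sqrt{2} \sqrt{U}$ ($D{\left(U \right)} = \sqrt{2 U} = \sqrt{2} \sqrt{U}$)
$\sqrt{158969 + D{\left(-47 \right)}} = \sqrt{158969 + \sqrt{2} \sqrt{-47}} = \sqrt{158969 + \sqrt{2} i \sqrt{47}} = \sqrt{158969 + i \sqrt{94}}$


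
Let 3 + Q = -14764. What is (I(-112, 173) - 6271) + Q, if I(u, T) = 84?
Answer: -20954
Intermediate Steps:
Q = -14767 (Q = -3 - 14764 = -14767)
(I(-112, 173) - 6271) + Q = (84 - 6271) - 14767 = -6187 - 14767 = -20954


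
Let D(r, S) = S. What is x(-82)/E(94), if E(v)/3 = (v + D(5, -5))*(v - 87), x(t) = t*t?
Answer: 6724/1869 ≈ 3.5976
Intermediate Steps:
x(t) = t²
E(v) = 3*(-87 + v)*(-5 + v) (E(v) = 3*((v - 5)*(v - 87)) = 3*((-5 + v)*(-87 + v)) = 3*((-87 + v)*(-5 + v)) = 3*(-87 + v)*(-5 + v))
x(-82)/E(94) = (-82)²/(1305 - 276*94 + 3*94²) = 6724/(1305 - 25944 + 3*8836) = 6724/(1305 - 25944 + 26508) = 6724/1869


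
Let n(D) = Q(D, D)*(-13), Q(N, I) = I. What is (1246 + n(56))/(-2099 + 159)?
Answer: -259/970 ≈ -0.26701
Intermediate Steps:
n(D) = -13*D (n(D) = D*(-13) = -13*D)
(1246 + n(56))/(-2099 + 159) = (1246 - 13*56)/(-2099 + 159) = (1246 - 728)/(-1940) = 518*(-1/1940) = -259/970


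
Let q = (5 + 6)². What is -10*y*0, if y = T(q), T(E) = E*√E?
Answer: 0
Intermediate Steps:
q = 121 (q = 11² = 121)
T(E) = E^(3/2)
y = 1331 (y = 121^(3/2) = 1331)
-10*y*0 = -10*1331*0 = -13310*0 = 0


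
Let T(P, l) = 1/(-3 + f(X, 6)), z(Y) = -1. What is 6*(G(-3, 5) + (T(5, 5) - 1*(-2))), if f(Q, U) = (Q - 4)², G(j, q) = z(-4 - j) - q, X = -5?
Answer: -311/13 ≈ -23.923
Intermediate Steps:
G(j, q) = -1 - q
f(Q, U) = (-4 + Q)²
T(P, l) = 1/78 (T(P, l) = 1/(-3 + (-4 - 5)²) = 1/(-3 + (-9)²) = 1/(-3 + 81) = 1/78)
6*(G(-3, 5) + (T(5, 5) - 1*(-2))) = 6*((-1 - 1*5) + (1/78 - 1*(-2))) = 6*((-1 - 5) + (1/78 + 2)) = 6*(-6 + 157/78) = 6*(-311/78) = -311/13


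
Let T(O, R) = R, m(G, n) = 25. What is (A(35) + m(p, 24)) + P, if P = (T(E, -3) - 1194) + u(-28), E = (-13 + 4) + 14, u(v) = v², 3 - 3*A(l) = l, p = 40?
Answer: -1196/3 ≈ -398.67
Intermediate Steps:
A(l) = 1 - l/3
E = 5 (E = -9 + 14 = 5)
P = -413 (P = (-3 - 1194) + (-28)² = -1197 + 784 = -413)
(A(35) + m(p, 24)) + P = ((1 - ⅓*35) + 25) - 413 = ((1 - 35/3) + 25) - 413 = (-32/3 + 25) - 413 = 43/3 - 413 = -1196/3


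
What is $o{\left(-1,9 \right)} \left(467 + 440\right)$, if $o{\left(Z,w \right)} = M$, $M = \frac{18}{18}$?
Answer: $907$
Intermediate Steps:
$M = 1$ ($M = 18 \cdot \frac{1}{18} = 1$)
$o{\left(Z,w \right)} = 1$
$o{\left(-1,9 \right)} \left(467 + 440\right) = 1 \left(467 + 440\right) = 1 \cdot 907 = 907$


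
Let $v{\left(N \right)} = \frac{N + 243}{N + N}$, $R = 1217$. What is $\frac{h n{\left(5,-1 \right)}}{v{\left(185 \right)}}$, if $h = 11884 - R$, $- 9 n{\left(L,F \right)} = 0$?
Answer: $0$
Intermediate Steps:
$n{\left(L,F \right)} = 0$ ($n{\left(L,F \right)} = \left(- \frac{1}{9}\right) 0 = 0$)
$h = 10667$ ($h = 11884 - 1217 = 10667$)
$v{\left(N \right)} = \frac{243 + N}{2 N}$
$\frac{h n{\left(5,-1 \right)}}{v{\left(185 \right)}} = \frac{10667 \cdot 0}{\frac{1}{2} \cdot \frac{1}{185} \left(243 + 185\right)} = \frac{0}{\frac{1}{2} \cdot \frac{1}{185} \cdot 428} = \frac{0}{\frac{214}{185}} = 0 \cdot \frac{185}{214} = 0$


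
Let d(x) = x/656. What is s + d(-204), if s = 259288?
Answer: 42523181/164 ≈ 2.5929e+5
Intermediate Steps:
d(x) = x/656 (d(x) = x*(1/656) = x/656)
s + d(-204) = 259288 + (1/656)*(-204) = 259288 - 51/164 = 42523181/164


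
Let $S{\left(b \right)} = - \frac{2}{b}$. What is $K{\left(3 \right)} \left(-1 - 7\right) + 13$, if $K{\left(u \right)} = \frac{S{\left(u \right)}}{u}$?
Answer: $\frac{133}{9} \approx 14.778$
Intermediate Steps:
$K{\left(u \right)} = - \frac{2}{u^{2}}$ ($K{\left(u \right)} = \frac{\left(-2\right) \frac{1}{u}}{u} = - \frac{2}{u^{2}}$)
$K{\left(3 \right)} \left(-1 - 7\right) + 13 = - \frac{2}{9} \left(-1 - 7\right) + 13 = \left(-2\right) \frac{1}{9} \left(-8\right) + 13 = \left(- \frac{2}{9}\right) \left(-8\right) + 13 = \frac{16}{9} + 13 = \frac{133}{9}$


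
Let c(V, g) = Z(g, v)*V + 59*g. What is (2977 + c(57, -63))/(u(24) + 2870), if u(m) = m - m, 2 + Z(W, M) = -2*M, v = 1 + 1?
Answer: -541/1435 ≈ -0.37700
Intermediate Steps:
v = 2
Z(W, M) = -2 - 2*M
c(V, g) = -6*V + 59*g (c(V, g) = (-2 - 2*2)*V + 59*g = (-2 - 4)*V + 59*g = -6*V + 59*g)
u(m) = 0
(2977 + c(57, -63))/(u(24) + 2870) = (2977 + (-6*57 + 59*(-63)))/(0 + 2870) = (2977 + (-342 - 3717))/2870 = (2977 - 4059)*(1/2870) = -1082*1/2870 = -541/1435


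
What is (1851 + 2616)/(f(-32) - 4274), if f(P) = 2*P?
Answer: -1489/1446 ≈ -1.0297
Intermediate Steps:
(1851 + 2616)/(f(-32) - 4274) = (1851 + 2616)/(2*(-32) - 4274) = 4467/(-64 - 4274) = 4467/(-4338) = 4467*(-1/4338) = -1489/1446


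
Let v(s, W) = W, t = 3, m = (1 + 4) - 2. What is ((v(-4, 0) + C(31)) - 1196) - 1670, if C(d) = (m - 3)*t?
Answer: -2866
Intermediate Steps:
m = 3 (m = 5 - 2 = 3)
C(d) = 0 (C(d) = (3 - 3)*3 = 0*3 = 0)
((v(-4, 0) + C(31)) - 1196) - 1670 = ((0 + 0) - 1196) - 1670 = (0 - 1196) - 1670 = -1196 - 1670 = -2866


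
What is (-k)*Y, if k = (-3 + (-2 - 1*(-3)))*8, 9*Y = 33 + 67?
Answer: 1600/9 ≈ 177.78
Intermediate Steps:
Y = 100/9 (Y = (33 + 67)/9 = (⅑)*100 = 100/9 ≈ 11.111)
k = -16 (k = (-3 + (-2 + 3))*8 = (-3 + 1)*8 = -2*8 = -16)
(-k)*Y = -1*(-16)*(100/9) = 16*(100/9) = 1600/9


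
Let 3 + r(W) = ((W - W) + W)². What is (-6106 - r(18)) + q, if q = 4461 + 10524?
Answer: 8558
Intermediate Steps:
r(W) = -3 + W² (r(W) = -3 + ((W - W) + W)² = -3 + (0 + W)² = -3 + W²)
q = 14985
(-6106 - r(18)) + q = (-6106 - (-3 + 18²)) + 14985 = (-6106 - (-3 + 324)) + 14985 = (-6106 - 1*321) + 14985 = (-6106 - 321) + 14985 = -6427 + 14985 = 8558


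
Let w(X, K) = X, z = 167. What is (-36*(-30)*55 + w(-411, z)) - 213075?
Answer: -154086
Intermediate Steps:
(-36*(-30)*55 + w(-411, z)) - 213075 = (-36*(-30)*55 - 411) - 213075 = (1080*55 - 411) - 213075 = (59400 - 411) - 213075 = 58989 - 213075 = -154086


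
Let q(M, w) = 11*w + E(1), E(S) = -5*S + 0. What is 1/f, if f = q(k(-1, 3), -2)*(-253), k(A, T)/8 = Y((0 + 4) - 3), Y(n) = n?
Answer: 1/6831 ≈ 0.00014639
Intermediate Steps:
E(S) = -5*S
k(A, T) = 8 (k(A, T) = 8*((0 + 4) - 3) = 8*(4 - 3) = 8*1 = 8)
q(M, w) = -5 + 11*w (q(M, w) = 11*w - 5*1 = 11*w - 5 = -5 + 11*w)
f = 6831 (f = (-5 + 11*(-2))*(-253) = (-5 - 22)*(-253) = -27*(-253) = 6831)
1/f = 1/6831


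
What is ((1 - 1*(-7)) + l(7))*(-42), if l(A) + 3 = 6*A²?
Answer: -12558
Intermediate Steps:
l(A) = -3 + 6*A²
((1 - 1*(-7)) + l(7))*(-42) = ((1 - 1*(-7)) + (-3 + 6*7²))*(-42) = ((1 + 7) + (-3 + 6*49))*(-42) = (8 + (-3 + 294))*(-42) = (8 + 291)*(-42) = 299*(-42) = -12558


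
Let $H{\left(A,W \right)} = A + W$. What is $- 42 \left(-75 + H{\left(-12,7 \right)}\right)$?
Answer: $3360$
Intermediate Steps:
$- 42 \left(-75 + H{\left(-12,7 \right)}\right) = - 42 \left(-75 + \left(-12 + 7\right)\right) = - 42 \left(-75 - 5\right) = \left(-42\right) \left(-80\right) = 3360$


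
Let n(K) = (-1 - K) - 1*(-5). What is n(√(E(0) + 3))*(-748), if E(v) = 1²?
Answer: -1496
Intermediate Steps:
E(v) = 1
n(K) = 4 - K (n(K) = (-1 - K) + 5 = 4 - K)
n(√(E(0) + 3))*(-748) = (4 - √(1 + 3))*(-748) = (4 - √4)*(-748) = (4 - 1*2)*(-748) = (4 - 2)*(-748) = 2*(-748) = -1496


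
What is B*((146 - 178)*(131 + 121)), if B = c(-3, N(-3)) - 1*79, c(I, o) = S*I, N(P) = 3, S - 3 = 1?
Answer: 733824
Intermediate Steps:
S = 4 (S = 3 + 1 = 4)
c(I, o) = 4*I
B = -91 (B = 4*(-3) - 1*79 = -12 - 79 = -91)
B*((146 - 178)*(131 + 121)) = -91*(146 - 178)*(131 + 121) = -(-2912)*252 = -91*(-8064) = 733824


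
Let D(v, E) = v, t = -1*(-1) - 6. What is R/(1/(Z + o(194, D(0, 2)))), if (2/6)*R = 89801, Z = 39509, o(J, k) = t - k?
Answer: 10642496112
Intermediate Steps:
t = -5 (t = 1 - 6 = -5)
o(J, k) = -5 - k
R = 269403 (R = 3*89801 = 269403)
R/(1/(Z + o(194, D(0, 2)))) = 269403/(1/(39509 + (-5 - 1*0))) = 269403/(1/(39509 + (-5 + 0))) = 269403/(1/(39509 - 5)) = 269403/(1/39504) = 269403*39504 = 10642496112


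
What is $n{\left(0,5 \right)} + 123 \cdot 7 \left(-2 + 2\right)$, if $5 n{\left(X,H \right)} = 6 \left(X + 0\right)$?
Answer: $0$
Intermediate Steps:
$n{\left(X,H \right)} = \frac{6 X}{5}$ ($n{\left(X,H \right)} = \frac{6 \left(X + 0\right)}{5} = \frac{6 X}{5}$)
$n{\left(0,5 \right)} + 123 \cdot 7 \left(-2 + 2\right) = \frac{6}{5} \cdot 0 + 123 \cdot 7 \left(-2 + 2\right) = 0 + 123 \cdot 7 \cdot 0 = 0 + 123 \cdot 0 = 0 + 0 = 0$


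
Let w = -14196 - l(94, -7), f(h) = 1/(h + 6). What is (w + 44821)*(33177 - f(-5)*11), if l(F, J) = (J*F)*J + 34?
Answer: 861818510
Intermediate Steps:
f(h) = 1/(6 + h)
l(F, J) = 34 + F*J**2 (l(F, J) = (F*J)*J + 34 = F*J**2 + 34 = 34 + F*J**2)
w = -18836 (w = -14196 - (34 + 94*(-7)**2) = -14196 - (34 + 94*49) = -14196 - (34 + 4606) = -14196 - 1*4640 = -14196 - 4640 = -18836)
(w + 44821)*(33177 - f(-5)*11) = (-18836 + 44821)*(33177 - 1/(6 - 5)*11) = 25985*(33177 - 1/1*11) = 25985*(33177 - 1*1*11) = 25985*(33177 - 1*11) = 25985*(33177 - 11) = 25985*33166 = 861818510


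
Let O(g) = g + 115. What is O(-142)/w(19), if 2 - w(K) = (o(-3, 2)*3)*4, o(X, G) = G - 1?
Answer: 27/10 ≈ 2.7000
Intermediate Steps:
o(X, G) = -1 + G
O(g) = 115 + g
w(K) = -10 (w(K) = 2 - (-1 + 2)*3*4 = 2 - 1*3*4 = 2 - 3*4 = 2 - 1*12 = 2 - 12 = -10)
O(-142)/w(19) = (115 - 142)/(-10) = -27*(-⅒) = 27/10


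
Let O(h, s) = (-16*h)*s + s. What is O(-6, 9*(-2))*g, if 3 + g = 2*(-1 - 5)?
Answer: 26190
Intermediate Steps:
O(h, s) = s - 16*h*s (O(h, s) = -16*h*s + s = s - 16*h*s)
g = -15 (g = -3 + 2*(-1 - 5) = -3 + 2*(-6) = -3 - 12 = -15)
O(-6, 9*(-2))*g = ((9*(-2))*(1 - 16*(-6)))*(-15) = -18*(1 + 96)*(-15) = -18*97*(-15) = -1746*(-15) = 26190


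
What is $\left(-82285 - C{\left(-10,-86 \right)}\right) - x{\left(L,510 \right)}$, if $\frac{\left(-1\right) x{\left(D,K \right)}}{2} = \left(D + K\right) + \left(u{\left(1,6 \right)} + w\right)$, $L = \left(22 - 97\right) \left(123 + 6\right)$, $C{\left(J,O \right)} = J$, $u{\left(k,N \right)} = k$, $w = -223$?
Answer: $-101049$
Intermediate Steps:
$L = -9675$ ($L = \left(-75\right) 129 = -9675$)
$x{\left(D,K \right)} = 444 - 2 D - 2 K$ ($x{\left(D,K \right)} = - 2 \left(\left(D + K\right) + \left(1 - 223\right)\right) = - 2 \left(\left(D + K\right) - 222\right) = - 2 \left(-222 + D + K\right) = 444 - 2 D - 2 K$)
$\left(-82285 - C{\left(-10,-86 \right)}\right) - x{\left(L,510 \right)} = \left(-82285 - -10\right) - \left(444 - -19350 - 1020\right) = \left(-82285 + 10\right) - \left(444 + 19350 - 1020\right) = -82275 - 18774 = -101049$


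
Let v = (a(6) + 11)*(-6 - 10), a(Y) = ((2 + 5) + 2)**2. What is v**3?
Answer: -3189506048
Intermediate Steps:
a(Y) = 81 (a(Y) = (7 + 2)**2 = 9**2 = 81)
v = -1472 (v = (81 + 11)*(-6 - 10) = 92*(-16) = -1472)
v**3 = (-1472)**3 = -3189506048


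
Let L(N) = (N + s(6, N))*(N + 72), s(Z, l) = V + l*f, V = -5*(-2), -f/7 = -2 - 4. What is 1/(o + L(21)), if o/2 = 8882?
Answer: 1/102673 ≈ 9.7397e-6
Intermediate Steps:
o = 17764 (o = 2*8882 = 17764)
f = 42 (f = -7*(-2 - 4) = -7*(-6) = 42)
V = 10
s(Z, l) = 10 + 42*l (s(Z, l) = 10 + l*42 = 10 + 42*l)
L(N) = (10 + 43*N)*(72 + N) (L(N) = (N + (10 + 42*N))*(N + 72) = (10 + 43*N)*(72 + N))
1/(o + L(21)) = 1/(17764 + (720 + 43*21² + 3106*21)) = 1/(17764 + (720 + 43*441 + 65226)) = 1/(17764 + (720 + 18963 + 65226)) = 1/(17764 + 84909) = 1/102673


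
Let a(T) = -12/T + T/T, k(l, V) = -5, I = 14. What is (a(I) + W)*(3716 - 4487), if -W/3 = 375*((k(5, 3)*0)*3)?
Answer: -771/7 ≈ -110.14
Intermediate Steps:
W = 0 (W = -1125*-5*0*3 = -1125*0*3 = -1125*0 = -3*0 = 0)
a(T) = 1 - 12/T (a(T) = -12/T + 1 = 1 - 12/T)
(a(I) + W)*(3716 - 4487) = ((-12 + 14)/14 + 0)*(3716 - 4487) = ((1/14)*2 + 0)*(-771) = (⅐ + 0)*(-771) = (⅐)*(-771) = -771/7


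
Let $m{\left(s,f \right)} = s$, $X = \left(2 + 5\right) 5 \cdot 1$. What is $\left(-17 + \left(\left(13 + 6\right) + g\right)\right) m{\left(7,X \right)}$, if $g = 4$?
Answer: $42$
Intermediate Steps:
$X = 35$ ($X = 7 \cdot 5 = 35$)
$\left(-17 + \left(\left(13 + 6\right) + g\right)\right) m{\left(7,X \right)} = \left(-17 + \left(\left(13 + 6\right) + 4\right)\right) 7 = \left(-17 + \left(19 + 4\right)\right) 7 = \left(-17 + 23\right) 7 = 6 \cdot 7 = 42$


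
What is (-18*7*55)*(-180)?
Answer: 1247400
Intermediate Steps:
(-18*7*55)*(-180) = -126*55*(-180) = -6930*(-180) = 1247400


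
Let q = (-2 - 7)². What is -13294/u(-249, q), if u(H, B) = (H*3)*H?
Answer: -13294/186003 ≈ -0.071472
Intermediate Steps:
q = 81 (q = (-9)² = 81)
u(H, B) = 3*H² (u(H, B) = (3*H)*H = 3*H²)
-13294/u(-249, q) = -13294/(3*(-249)²) = -13294/(3*62001) = -13294/186003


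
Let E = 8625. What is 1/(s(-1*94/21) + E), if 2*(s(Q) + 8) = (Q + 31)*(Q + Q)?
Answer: 441/3747739 ≈ 0.00011767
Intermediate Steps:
s(Q) = -8 + Q*(31 + Q) (s(Q) = -8 + ((Q + 31)*(Q + Q))/2 = -8 + ((31 + Q)*(2*Q))/2 = -8 + (2*Q*(31 + Q))/2 = -8 + Q*(31 + Q))
1/(s(-1*94/21) + E) = 1/((-8 + (-1*94/21)² + 31*(-1*94/21)) + 8625) = 1/((-8 + (-94*1/21)² + 31*(-94*1/21)) + 8625) = 1/((-8 + (-94/21)² + 31*(-94/21)) + 8625) = 1/((-8 + 8836/441 - 2914/21) + 8625) = 1/(-55886/441 + 8625) = 1/(3747739/441) = 441/3747739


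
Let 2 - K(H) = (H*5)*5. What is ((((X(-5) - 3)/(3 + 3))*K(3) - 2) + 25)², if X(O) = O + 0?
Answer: 130321/9 ≈ 14480.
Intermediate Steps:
X(O) = O
K(H) = 2 - 25*H (K(H) = 2 - H*5*5 = 2 - 5*H*5 = 2 - 25*H)
((((X(-5) - 3)/(3 + 3))*K(3) - 2) + 25)² = ((((-5 - 3)/(3 + 3))*(2 - 25*3) - 2) + 25)² = (((-8/6)*(2 - 75) - 2) + 25)² = ((-8*⅙*(-73) - 2) + 25)² = ((-4/3*(-73) - 2) + 25)² = ((292/3 - 2) + 25)² = (286/3 + 25)² = (361/3)² = 130321/9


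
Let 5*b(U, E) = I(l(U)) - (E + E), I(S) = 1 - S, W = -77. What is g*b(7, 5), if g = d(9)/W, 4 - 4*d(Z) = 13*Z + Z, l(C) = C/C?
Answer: -61/77 ≈ -0.79221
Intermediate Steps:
l(C) = 1
d(Z) = 1 - 7*Z/2 (d(Z) = 1 - (13*Z + Z)/4 = 1 - 7*Z/2)
g = 61/154 (g = (1 - 7/2*9)/(-77) = (1 - 63/2)*(-1/77) = -61/2*(-1/77) = 61/154 ≈ 0.39610)
b(U, E) = -2*E/5 (b(U, E) = ((1 - 1*1) - (E + E))/5 = ((1 - 1) - 2*E)/5 = (0 - 2*E)/5 = (-2*E)/5 = -2*E/5)
g*b(7, 5) = 61*(-2/5*5)/154 = (61/154)*(-2) = -61/77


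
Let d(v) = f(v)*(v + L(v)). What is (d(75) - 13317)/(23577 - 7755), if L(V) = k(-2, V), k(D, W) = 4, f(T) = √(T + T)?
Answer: -4439/5274 + 395*√6/15822 ≈ -0.78052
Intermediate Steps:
f(T) = √2*√T (f(T) = √(2*T) = √2*√T)
L(V) = 4
d(v) = √2*√v*(4 + v) (d(v) = (√2*√v)*(v + 4) = (√2*√v)*(4 + v) = √2*√v*(4 + v))
(d(75) - 13317)/(23577 - 7755) = (√2*√75*(4 + 75) - 13317)/(23577 - 7755) = (√2*(5*√3)*79 - 13317)/15822 = (395*√6 - 13317)*(1/15822) = (-13317 + 395*√6)*(1/15822) = -4439/5274 + 395*√6/15822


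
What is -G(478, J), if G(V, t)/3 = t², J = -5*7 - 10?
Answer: -6075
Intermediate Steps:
J = -45 (J = -35 - 10 = -45)
G(V, t) = 3*t²
-G(478, J) = -3*(-45)² = -3*2025 = -1*6075 = -6075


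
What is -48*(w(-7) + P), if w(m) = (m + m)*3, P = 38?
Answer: 192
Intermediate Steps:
w(m) = 6*m (w(m) = (2*m)*3 = 6*m)
-48*(w(-7) + P) = -48*(6*(-7) + 38) = -48*(-42 + 38) = -48*(-4) = 192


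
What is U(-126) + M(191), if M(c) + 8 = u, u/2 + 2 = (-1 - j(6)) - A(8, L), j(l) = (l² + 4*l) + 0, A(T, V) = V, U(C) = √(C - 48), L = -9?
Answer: -116 + I*√174 ≈ -116.0 + 13.191*I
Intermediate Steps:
U(C) = √(-48 + C)
j(l) = l² + 4*l
u = -108 (u = -4 + 2*((-1 - 6*(4 + 6)) - 1*(-9)) = -4 + 2*((-1 - 6*10) + 9) = -4 + 2*((-1 - 1*60) + 9) = -4 + 2*((-1 - 60) + 9) = -4 + 2*(-61 + 9) = -4 + 2*(-52) = -4 - 104 = -108)
M(c) = -116 (M(c) = -8 - 108 = -116)
U(-126) + M(191) = √(-48 - 126) - 116 = √(-174) - 116 = I*√174 - 116 = -116 + I*√174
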